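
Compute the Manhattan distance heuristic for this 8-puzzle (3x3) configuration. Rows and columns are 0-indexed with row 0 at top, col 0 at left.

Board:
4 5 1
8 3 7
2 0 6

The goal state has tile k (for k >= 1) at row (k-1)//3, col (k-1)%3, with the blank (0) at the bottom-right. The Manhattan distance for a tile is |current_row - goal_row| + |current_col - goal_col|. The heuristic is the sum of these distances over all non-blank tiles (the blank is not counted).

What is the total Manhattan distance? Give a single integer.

Tile 4: at (0,0), goal (1,0), distance |0-1|+|0-0| = 1
Tile 5: at (0,1), goal (1,1), distance |0-1|+|1-1| = 1
Tile 1: at (0,2), goal (0,0), distance |0-0|+|2-0| = 2
Tile 8: at (1,0), goal (2,1), distance |1-2|+|0-1| = 2
Tile 3: at (1,1), goal (0,2), distance |1-0|+|1-2| = 2
Tile 7: at (1,2), goal (2,0), distance |1-2|+|2-0| = 3
Tile 2: at (2,0), goal (0,1), distance |2-0|+|0-1| = 3
Tile 6: at (2,2), goal (1,2), distance |2-1|+|2-2| = 1
Sum: 1 + 1 + 2 + 2 + 2 + 3 + 3 + 1 = 15

Answer: 15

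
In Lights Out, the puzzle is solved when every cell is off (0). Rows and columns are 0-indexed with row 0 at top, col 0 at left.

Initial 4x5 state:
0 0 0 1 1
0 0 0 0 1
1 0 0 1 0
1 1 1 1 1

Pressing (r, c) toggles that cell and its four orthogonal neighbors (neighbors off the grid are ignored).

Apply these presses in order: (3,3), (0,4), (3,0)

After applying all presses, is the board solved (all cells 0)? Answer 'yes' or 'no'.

Answer: yes

Derivation:
After press 1 at (3,3):
0 0 0 1 1
0 0 0 0 1
1 0 0 0 0
1 1 0 0 0

After press 2 at (0,4):
0 0 0 0 0
0 0 0 0 0
1 0 0 0 0
1 1 0 0 0

After press 3 at (3,0):
0 0 0 0 0
0 0 0 0 0
0 0 0 0 0
0 0 0 0 0

Lights still on: 0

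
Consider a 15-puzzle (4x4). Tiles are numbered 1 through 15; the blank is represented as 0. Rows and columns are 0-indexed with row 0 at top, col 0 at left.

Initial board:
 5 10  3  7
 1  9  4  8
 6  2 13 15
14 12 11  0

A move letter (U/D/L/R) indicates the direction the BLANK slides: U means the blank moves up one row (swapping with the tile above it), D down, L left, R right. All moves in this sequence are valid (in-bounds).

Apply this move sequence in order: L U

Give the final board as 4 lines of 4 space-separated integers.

After move 1 (L):
 5 10  3  7
 1  9  4  8
 6  2 13 15
14 12  0 11

After move 2 (U):
 5 10  3  7
 1  9  4  8
 6  2  0 15
14 12 13 11

Answer:  5 10  3  7
 1  9  4  8
 6  2  0 15
14 12 13 11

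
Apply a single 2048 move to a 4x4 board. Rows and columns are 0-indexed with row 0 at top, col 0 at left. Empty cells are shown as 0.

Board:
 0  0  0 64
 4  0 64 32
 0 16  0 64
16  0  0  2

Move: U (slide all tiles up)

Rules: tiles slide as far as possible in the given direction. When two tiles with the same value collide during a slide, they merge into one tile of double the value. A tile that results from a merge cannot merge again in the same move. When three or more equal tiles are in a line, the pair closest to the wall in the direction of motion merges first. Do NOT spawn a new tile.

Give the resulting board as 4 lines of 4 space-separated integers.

Slide up:
col 0: [0, 4, 0, 16] -> [4, 16, 0, 0]
col 1: [0, 0, 16, 0] -> [16, 0, 0, 0]
col 2: [0, 64, 0, 0] -> [64, 0, 0, 0]
col 3: [64, 32, 64, 2] -> [64, 32, 64, 2]

Answer:  4 16 64 64
16  0  0 32
 0  0  0 64
 0  0  0  2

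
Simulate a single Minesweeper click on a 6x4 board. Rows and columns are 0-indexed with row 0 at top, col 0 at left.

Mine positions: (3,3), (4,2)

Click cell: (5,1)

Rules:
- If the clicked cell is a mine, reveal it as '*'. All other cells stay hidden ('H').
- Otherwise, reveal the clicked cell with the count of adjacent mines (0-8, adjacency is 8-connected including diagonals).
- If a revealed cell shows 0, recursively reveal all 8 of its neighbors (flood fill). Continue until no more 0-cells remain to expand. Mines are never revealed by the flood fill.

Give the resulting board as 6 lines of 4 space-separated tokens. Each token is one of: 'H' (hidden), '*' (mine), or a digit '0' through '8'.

H H H H
H H H H
H H H H
H H H H
H H H H
H 1 H H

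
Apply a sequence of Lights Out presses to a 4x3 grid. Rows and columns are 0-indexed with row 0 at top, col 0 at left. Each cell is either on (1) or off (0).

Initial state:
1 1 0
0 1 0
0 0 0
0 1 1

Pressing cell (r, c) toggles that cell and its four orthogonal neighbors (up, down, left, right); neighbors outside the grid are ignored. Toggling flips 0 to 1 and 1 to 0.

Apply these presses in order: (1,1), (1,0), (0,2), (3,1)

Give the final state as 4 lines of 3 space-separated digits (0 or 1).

After press 1 at (1,1):
1 0 0
1 0 1
0 1 0
0 1 1

After press 2 at (1,0):
0 0 0
0 1 1
1 1 0
0 1 1

After press 3 at (0,2):
0 1 1
0 1 0
1 1 0
0 1 1

After press 4 at (3,1):
0 1 1
0 1 0
1 0 0
1 0 0

Answer: 0 1 1
0 1 0
1 0 0
1 0 0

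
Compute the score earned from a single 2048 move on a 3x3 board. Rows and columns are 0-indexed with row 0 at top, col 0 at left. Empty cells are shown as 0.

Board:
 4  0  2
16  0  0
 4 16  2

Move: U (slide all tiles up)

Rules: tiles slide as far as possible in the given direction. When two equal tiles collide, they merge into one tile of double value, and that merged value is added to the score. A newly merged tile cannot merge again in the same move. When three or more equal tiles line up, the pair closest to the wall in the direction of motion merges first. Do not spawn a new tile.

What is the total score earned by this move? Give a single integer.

Answer: 4

Derivation:
Slide up:
col 0: [4, 16, 4] -> [4, 16, 4]  score +0 (running 0)
col 1: [0, 0, 16] -> [16, 0, 0]  score +0 (running 0)
col 2: [2, 0, 2] -> [4, 0, 0]  score +4 (running 4)
Board after move:
 4 16  4
16  0  0
 4  0  0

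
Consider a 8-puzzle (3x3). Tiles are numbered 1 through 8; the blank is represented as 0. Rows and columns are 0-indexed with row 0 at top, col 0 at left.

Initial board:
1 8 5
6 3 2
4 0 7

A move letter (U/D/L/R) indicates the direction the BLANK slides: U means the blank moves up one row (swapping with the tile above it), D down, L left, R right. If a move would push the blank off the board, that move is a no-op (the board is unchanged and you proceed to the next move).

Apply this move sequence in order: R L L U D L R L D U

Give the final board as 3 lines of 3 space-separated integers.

After move 1 (R):
1 8 5
6 3 2
4 7 0

After move 2 (L):
1 8 5
6 3 2
4 0 7

After move 3 (L):
1 8 5
6 3 2
0 4 7

After move 4 (U):
1 8 5
0 3 2
6 4 7

After move 5 (D):
1 8 5
6 3 2
0 4 7

After move 6 (L):
1 8 5
6 3 2
0 4 7

After move 7 (R):
1 8 5
6 3 2
4 0 7

After move 8 (L):
1 8 5
6 3 2
0 4 7

After move 9 (D):
1 8 5
6 3 2
0 4 7

After move 10 (U):
1 8 5
0 3 2
6 4 7

Answer: 1 8 5
0 3 2
6 4 7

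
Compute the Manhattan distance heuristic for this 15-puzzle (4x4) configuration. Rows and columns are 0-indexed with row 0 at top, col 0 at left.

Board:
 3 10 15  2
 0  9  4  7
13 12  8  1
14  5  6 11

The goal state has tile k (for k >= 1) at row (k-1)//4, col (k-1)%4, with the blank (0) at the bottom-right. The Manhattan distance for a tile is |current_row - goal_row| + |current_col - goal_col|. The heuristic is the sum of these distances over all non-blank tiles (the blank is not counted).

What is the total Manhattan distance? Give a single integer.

Answer: 33

Derivation:
Tile 3: (0,0)->(0,2) = 2
Tile 10: (0,1)->(2,1) = 2
Tile 15: (0,2)->(3,2) = 3
Tile 2: (0,3)->(0,1) = 2
Tile 9: (1,1)->(2,0) = 2
Tile 4: (1,2)->(0,3) = 2
Tile 7: (1,3)->(1,2) = 1
Tile 13: (2,0)->(3,0) = 1
Tile 12: (2,1)->(2,3) = 2
Tile 8: (2,2)->(1,3) = 2
Tile 1: (2,3)->(0,0) = 5
Tile 14: (3,0)->(3,1) = 1
Tile 5: (3,1)->(1,0) = 3
Tile 6: (3,2)->(1,1) = 3
Tile 11: (3,3)->(2,2) = 2
Sum: 2 + 2 + 3 + 2 + 2 + 2 + 1 + 1 + 2 + 2 + 5 + 1 + 3 + 3 + 2 = 33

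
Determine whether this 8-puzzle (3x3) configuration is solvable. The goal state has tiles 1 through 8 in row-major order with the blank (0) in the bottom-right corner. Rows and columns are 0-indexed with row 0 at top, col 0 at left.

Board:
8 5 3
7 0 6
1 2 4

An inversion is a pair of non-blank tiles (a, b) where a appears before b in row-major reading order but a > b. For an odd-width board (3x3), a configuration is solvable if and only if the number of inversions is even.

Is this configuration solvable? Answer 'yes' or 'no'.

Inversions (pairs i<j in row-major order where tile[i] > tile[j] > 0): 20
20 is even, so the puzzle is solvable.

Answer: yes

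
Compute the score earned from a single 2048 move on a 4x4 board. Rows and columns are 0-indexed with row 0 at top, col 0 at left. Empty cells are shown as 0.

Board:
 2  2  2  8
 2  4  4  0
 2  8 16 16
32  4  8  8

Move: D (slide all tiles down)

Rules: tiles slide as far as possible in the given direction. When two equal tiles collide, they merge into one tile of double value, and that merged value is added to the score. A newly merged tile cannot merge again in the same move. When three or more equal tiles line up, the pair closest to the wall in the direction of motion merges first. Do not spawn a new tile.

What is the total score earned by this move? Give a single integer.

Slide down:
col 0: [2, 2, 2, 32] -> [0, 2, 4, 32]  score +4 (running 4)
col 1: [2, 4, 8, 4] -> [2, 4, 8, 4]  score +0 (running 4)
col 2: [2, 4, 16, 8] -> [2, 4, 16, 8]  score +0 (running 4)
col 3: [8, 0, 16, 8] -> [0, 8, 16, 8]  score +0 (running 4)
Board after move:
 0  2  2  0
 2  4  4  8
 4  8 16 16
32  4  8  8

Answer: 4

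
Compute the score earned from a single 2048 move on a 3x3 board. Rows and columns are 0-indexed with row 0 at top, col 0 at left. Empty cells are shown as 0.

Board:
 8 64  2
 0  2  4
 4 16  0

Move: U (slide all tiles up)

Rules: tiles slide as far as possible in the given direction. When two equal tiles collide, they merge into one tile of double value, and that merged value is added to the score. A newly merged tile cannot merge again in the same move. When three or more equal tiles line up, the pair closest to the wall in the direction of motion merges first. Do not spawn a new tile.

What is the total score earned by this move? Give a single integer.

Slide up:
col 0: [8, 0, 4] -> [8, 4, 0]  score +0 (running 0)
col 1: [64, 2, 16] -> [64, 2, 16]  score +0 (running 0)
col 2: [2, 4, 0] -> [2, 4, 0]  score +0 (running 0)
Board after move:
 8 64  2
 4  2  4
 0 16  0

Answer: 0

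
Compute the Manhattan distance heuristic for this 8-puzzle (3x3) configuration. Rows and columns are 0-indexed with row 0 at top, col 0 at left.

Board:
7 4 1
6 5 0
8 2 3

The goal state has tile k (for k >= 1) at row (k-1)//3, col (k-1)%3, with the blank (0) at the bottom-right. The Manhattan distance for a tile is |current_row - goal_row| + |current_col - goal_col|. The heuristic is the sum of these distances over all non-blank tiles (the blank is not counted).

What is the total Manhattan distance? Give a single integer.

Tile 7: (0,0)->(2,0) = 2
Tile 4: (0,1)->(1,0) = 2
Tile 1: (0,2)->(0,0) = 2
Tile 6: (1,0)->(1,2) = 2
Tile 5: (1,1)->(1,1) = 0
Tile 8: (2,0)->(2,1) = 1
Tile 2: (2,1)->(0,1) = 2
Tile 3: (2,2)->(0,2) = 2
Sum: 2 + 2 + 2 + 2 + 0 + 1 + 2 + 2 = 13

Answer: 13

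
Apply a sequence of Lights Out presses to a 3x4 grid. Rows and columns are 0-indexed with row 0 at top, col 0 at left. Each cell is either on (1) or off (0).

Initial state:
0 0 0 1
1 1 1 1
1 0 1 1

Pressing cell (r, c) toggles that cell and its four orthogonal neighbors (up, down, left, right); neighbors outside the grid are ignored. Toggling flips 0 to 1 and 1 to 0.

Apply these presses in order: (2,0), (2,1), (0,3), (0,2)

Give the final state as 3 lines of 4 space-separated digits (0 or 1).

Answer: 0 1 0 1
0 0 0 0
1 0 0 1

Derivation:
After press 1 at (2,0):
0 0 0 1
0 1 1 1
0 1 1 1

After press 2 at (2,1):
0 0 0 1
0 0 1 1
1 0 0 1

After press 3 at (0,3):
0 0 1 0
0 0 1 0
1 0 0 1

After press 4 at (0,2):
0 1 0 1
0 0 0 0
1 0 0 1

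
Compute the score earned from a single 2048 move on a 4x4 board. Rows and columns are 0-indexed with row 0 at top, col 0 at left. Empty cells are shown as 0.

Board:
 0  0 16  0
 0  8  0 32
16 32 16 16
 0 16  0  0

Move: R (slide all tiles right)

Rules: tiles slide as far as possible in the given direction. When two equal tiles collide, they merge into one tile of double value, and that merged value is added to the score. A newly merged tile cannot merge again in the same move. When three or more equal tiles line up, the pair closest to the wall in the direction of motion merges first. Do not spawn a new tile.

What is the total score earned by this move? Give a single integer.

Slide right:
row 0: [0, 0, 16, 0] -> [0, 0, 0, 16]  score +0 (running 0)
row 1: [0, 8, 0, 32] -> [0, 0, 8, 32]  score +0 (running 0)
row 2: [16, 32, 16, 16] -> [0, 16, 32, 32]  score +32 (running 32)
row 3: [0, 16, 0, 0] -> [0, 0, 0, 16]  score +0 (running 32)
Board after move:
 0  0  0 16
 0  0  8 32
 0 16 32 32
 0  0  0 16

Answer: 32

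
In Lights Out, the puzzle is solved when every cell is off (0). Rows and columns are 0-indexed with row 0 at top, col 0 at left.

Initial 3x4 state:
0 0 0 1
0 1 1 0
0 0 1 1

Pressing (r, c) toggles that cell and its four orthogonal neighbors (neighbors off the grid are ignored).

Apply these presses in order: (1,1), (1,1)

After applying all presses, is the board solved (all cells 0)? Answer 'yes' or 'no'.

After press 1 at (1,1):
0 1 0 1
1 0 0 0
0 1 1 1

After press 2 at (1,1):
0 0 0 1
0 1 1 0
0 0 1 1

Lights still on: 5

Answer: no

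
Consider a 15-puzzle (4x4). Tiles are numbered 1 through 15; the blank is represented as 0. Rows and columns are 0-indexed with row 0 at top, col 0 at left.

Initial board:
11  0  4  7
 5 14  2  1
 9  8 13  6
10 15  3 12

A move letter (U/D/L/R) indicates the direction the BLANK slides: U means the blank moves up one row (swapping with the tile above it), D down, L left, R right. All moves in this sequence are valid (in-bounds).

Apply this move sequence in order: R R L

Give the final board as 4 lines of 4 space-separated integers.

Answer: 11  4  0  7
 5 14  2  1
 9  8 13  6
10 15  3 12

Derivation:
After move 1 (R):
11  4  0  7
 5 14  2  1
 9  8 13  6
10 15  3 12

After move 2 (R):
11  4  7  0
 5 14  2  1
 9  8 13  6
10 15  3 12

After move 3 (L):
11  4  0  7
 5 14  2  1
 9  8 13  6
10 15  3 12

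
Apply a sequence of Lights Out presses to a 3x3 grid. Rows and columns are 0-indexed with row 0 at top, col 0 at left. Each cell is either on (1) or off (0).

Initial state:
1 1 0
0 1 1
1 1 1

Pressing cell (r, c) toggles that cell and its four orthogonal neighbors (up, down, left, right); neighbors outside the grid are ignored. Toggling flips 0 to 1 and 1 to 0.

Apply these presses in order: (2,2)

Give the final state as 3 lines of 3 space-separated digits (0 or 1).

Answer: 1 1 0
0 1 0
1 0 0

Derivation:
After press 1 at (2,2):
1 1 0
0 1 0
1 0 0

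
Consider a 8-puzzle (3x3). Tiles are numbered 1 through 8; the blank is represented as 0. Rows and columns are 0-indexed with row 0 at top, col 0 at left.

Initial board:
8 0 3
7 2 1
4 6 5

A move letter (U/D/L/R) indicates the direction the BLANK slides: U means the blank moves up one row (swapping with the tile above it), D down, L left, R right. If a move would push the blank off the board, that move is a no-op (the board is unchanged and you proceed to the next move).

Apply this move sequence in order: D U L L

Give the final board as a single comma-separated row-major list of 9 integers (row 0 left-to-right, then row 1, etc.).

After move 1 (D):
8 2 3
7 0 1
4 6 5

After move 2 (U):
8 0 3
7 2 1
4 6 5

After move 3 (L):
0 8 3
7 2 1
4 6 5

After move 4 (L):
0 8 3
7 2 1
4 6 5

Answer: 0, 8, 3, 7, 2, 1, 4, 6, 5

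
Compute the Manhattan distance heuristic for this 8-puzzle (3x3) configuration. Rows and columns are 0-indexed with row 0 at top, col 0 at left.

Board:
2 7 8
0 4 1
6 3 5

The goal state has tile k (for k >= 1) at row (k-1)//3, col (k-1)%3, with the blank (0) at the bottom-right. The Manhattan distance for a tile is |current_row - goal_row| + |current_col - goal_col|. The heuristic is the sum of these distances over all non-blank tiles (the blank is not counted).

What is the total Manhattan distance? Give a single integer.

Answer: 19

Derivation:
Tile 2: (0,0)->(0,1) = 1
Tile 7: (0,1)->(2,0) = 3
Tile 8: (0,2)->(2,1) = 3
Tile 4: (1,1)->(1,0) = 1
Tile 1: (1,2)->(0,0) = 3
Tile 6: (2,0)->(1,2) = 3
Tile 3: (2,1)->(0,2) = 3
Tile 5: (2,2)->(1,1) = 2
Sum: 1 + 3 + 3 + 1 + 3 + 3 + 3 + 2 = 19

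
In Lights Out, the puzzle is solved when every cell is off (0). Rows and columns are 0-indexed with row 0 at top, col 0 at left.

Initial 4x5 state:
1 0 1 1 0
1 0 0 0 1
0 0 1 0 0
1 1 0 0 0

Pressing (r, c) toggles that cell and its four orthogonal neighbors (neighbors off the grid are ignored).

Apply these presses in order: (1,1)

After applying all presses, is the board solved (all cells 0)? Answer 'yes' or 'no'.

After press 1 at (1,1):
1 1 1 1 0
0 1 1 0 1
0 1 1 0 0
1 1 0 0 0

Lights still on: 11

Answer: no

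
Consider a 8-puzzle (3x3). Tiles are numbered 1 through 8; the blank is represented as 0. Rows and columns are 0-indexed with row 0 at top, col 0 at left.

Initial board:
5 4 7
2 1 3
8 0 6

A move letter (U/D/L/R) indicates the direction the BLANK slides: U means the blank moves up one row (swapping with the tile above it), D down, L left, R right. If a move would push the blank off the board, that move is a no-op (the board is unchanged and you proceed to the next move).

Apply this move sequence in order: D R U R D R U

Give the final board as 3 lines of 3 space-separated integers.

Answer: 5 4 7
2 1 0
8 6 3

Derivation:
After move 1 (D):
5 4 7
2 1 3
8 0 6

After move 2 (R):
5 4 7
2 1 3
8 6 0

After move 3 (U):
5 4 7
2 1 0
8 6 3

After move 4 (R):
5 4 7
2 1 0
8 6 3

After move 5 (D):
5 4 7
2 1 3
8 6 0

After move 6 (R):
5 4 7
2 1 3
8 6 0

After move 7 (U):
5 4 7
2 1 0
8 6 3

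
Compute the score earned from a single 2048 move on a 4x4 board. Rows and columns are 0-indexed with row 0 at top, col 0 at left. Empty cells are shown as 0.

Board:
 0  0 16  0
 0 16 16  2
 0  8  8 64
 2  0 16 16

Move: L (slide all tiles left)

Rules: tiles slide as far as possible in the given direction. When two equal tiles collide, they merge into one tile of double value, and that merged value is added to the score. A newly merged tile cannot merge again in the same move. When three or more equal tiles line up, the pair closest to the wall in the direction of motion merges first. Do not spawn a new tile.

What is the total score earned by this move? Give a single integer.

Answer: 80

Derivation:
Slide left:
row 0: [0, 0, 16, 0] -> [16, 0, 0, 0]  score +0 (running 0)
row 1: [0, 16, 16, 2] -> [32, 2, 0, 0]  score +32 (running 32)
row 2: [0, 8, 8, 64] -> [16, 64, 0, 0]  score +16 (running 48)
row 3: [2, 0, 16, 16] -> [2, 32, 0, 0]  score +32 (running 80)
Board after move:
16  0  0  0
32  2  0  0
16 64  0  0
 2 32  0  0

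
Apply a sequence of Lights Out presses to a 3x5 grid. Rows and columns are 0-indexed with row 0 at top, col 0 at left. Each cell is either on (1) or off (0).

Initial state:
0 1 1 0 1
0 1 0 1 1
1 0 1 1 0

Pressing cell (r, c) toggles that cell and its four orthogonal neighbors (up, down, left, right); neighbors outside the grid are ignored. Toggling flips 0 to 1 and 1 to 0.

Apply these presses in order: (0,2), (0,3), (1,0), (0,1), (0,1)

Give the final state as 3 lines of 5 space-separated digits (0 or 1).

After press 1 at (0,2):
0 0 0 1 1
0 1 1 1 1
1 0 1 1 0

After press 2 at (0,3):
0 0 1 0 0
0 1 1 0 1
1 0 1 1 0

After press 3 at (1,0):
1 0 1 0 0
1 0 1 0 1
0 0 1 1 0

After press 4 at (0,1):
0 1 0 0 0
1 1 1 0 1
0 0 1 1 0

After press 5 at (0,1):
1 0 1 0 0
1 0 1 0 1
0 0 1 1 0

Answer: 1 0 1 0 0
1 0 1 0 1
0 0 1 1 0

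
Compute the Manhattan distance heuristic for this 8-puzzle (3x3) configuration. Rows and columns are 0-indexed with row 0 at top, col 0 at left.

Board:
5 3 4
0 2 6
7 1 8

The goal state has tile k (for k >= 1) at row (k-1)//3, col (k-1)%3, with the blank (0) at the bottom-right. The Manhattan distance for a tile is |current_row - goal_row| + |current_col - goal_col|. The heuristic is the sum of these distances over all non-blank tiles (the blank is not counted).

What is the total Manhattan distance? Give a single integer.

Tile 5: (0,0)->(1,1) = 2
Tile 3: (0,1)->(0,2) = 1
Tile 4: (0,2)->(1,0) = 3
Tile 2: (1,1)->(0,1) = 1
Tile 6: (1,2)->(1,2) = 0
Tile 7: (2,0)->(2,0) = 0
Tile 1: (2,1)->(0,0) = 3
Tile 8: (2,2)->(2,1) = 1
Sum: 2 + 1 + 3 + 1 + 0 + 0 + 3 + 1 = 11

Answer: 11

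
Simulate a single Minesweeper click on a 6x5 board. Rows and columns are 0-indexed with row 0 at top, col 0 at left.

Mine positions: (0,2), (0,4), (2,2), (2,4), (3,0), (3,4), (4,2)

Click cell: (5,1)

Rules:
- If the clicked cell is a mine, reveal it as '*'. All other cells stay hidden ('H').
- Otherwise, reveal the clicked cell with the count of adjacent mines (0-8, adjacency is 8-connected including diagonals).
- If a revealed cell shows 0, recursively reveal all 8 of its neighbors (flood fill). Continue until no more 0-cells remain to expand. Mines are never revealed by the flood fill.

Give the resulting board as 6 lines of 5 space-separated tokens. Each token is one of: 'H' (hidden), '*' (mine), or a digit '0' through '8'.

H H H H H
H H H H H
H H H H H
H H H H H
H H H H H
H 1 H H H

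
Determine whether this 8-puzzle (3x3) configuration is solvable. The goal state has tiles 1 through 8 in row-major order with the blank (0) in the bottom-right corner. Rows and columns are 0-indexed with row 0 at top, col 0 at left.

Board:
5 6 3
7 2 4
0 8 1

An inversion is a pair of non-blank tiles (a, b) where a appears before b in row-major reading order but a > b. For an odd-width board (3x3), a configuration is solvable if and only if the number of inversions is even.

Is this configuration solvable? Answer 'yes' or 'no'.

Answer: yes

Derivation:
Inversions (pairs i<j in row-major order where tile[i] > tile[j] > 0): 16
16 is even, so the puzzle is solvable.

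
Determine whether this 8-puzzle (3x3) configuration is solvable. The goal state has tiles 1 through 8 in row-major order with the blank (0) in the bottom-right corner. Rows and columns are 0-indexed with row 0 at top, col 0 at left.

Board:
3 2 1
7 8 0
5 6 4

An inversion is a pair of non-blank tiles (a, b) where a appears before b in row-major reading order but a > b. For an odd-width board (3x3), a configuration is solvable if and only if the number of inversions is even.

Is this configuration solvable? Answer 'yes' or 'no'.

Answer: no

Derivation:
Inversions (pairs i<j in row-major order where tile[i] > tile[j] > 0): 11
11 is odd, so the puzzle is not solvable.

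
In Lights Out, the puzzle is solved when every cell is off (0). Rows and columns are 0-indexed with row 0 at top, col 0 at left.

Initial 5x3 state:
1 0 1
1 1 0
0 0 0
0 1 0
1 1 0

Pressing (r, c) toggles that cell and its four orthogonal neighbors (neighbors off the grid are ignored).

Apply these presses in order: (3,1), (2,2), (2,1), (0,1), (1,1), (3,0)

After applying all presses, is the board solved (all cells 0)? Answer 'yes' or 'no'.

After press 1 at (3,1):
1 0 1
1 1 0
0 1 0
1 0 1
1 0 0

After press 2 at (2,2):
1 0 1
1 1 1
0 0 1
1 0 0
1 0 0

After press 3 at (2,1):
1 0 1
1 0 1
1 1 0
1 1 0
1 0 0

After press 4 at (0,1):
0 1 0
1 1 1
1 1 0
1 1 0
1 0 0

After press 5 at (1,1):
0 0 0
0 0 0
1 0 0
1 1 0
1 0 0

After press 6 at (3,0):
0 0 0
0 0 0
0 0 0
0 0 0
0 0 0

Lights still on: 0

Answer: yes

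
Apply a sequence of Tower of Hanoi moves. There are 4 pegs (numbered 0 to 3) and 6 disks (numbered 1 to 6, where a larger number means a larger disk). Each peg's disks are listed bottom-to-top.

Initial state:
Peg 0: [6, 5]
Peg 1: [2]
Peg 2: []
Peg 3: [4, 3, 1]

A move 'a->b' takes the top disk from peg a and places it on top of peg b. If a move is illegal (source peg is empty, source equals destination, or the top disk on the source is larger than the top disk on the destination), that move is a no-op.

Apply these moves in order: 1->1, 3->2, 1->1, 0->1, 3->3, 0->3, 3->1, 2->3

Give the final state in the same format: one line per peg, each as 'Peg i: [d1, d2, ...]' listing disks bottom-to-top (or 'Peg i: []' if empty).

Answer: Peg 0: [6, 5]
Peg 1: [2]
Peg 2: []
Peg 3: [4, 3, 1]

Derivation:
After move 1 (1->1):
Peg 0: [6, 5]
Peg 1: [2]
Peg 2: []
Peg 3: [4, 3, 1]

After move 2 (3->2):
Peg 0: [6, 5]
Peg 1: [2]
Peg 2: [1]
Peg 3: [4, 3]

After move 3 (1->1):
Peg 0: [6, 5]
Peg 1: [2]
Peg 2: [1]
Peg 3: [4, 3]

After move 4 (0->1):
Peg 0: [6, 5]
Peg 1: [2]
Peg 2: [1]
Peg 3: [4, 3]

After move 5 (3->3):
Peg 0: [6, 5]
Peg 1: [2]
Peg 2: [1]
Peg 3: [4, 3]

After move 6 (0->3):
Peg 0: [6, 5]
Peg 1: [2]
Peg 2: [1]
Peg 3: [4, 3]

After move 7 (3->1):
Peg 0: [6, 5]
Peg 1: [2]
Peg 2: [1]
Peg 3: [4, 3]

After move 8 (2->3):
Peg 0: [6, 5]
Peg 1: [2]
Peg 2: []
Peg 3: [4, 3, 1]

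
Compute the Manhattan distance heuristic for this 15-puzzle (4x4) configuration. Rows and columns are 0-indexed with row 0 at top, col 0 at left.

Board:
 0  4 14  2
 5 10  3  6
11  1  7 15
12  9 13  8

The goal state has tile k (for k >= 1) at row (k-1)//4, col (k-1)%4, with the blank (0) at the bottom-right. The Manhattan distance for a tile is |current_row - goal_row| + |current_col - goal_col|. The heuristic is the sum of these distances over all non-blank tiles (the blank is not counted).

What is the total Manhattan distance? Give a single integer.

Tile 4: at (0,1), goal (0,3), distance |0-0|+|1-3| = 2
Tile 14: at (0,2), goal (3,1), distance |0-3|+|2-1| = 4
Tile 2: at (0,3), goal (0,1), distance |0-0|+|3-1| = 2
Tile 5: at (1,0), goal (1,0), distance |1-1|+|0-0| = 0
Tile 10: at (1,1), goal (2,1), distance |1-2|+|1-1| = 1
Tile 3: at (1,2), goal (0,2), distance |1-0|+|2-2| = 1
Tile 6: at (1,3), goal (1,1), distance |1-1|+|3-1| = 2
Tile 11: at (2,0), goal (2,2), distance |2-2|+|0-2| = 2
Tile 1: at (2,1), goal (0,0), distance |2-0|+|1-0| = 3
Tile 7: at (2,2), goal (1,2), distance |2-1|+|2-2| = 1
Tile 15: at (2,3), goal (3,2), distance |2-3|+|3-2| = 2
Tile 12: at (3,0), goal (2,3), distance |3-2|+|0-3| = 4
Tile 9: at (3,1), goal (2,0), distance |3-2|+|1-0| = 2
Tile 13: at (3,2), goal (3,0), distance |3-3|+|2-0| = 2
Tile 8: at (3,3), goal (1,3), distance |3-1|+|3-3| = 2
Sum: 2 + 4 + 2 + 0 + 1 + 1 + 2 + 2 + 3 + 1 + 2 + 4 + 2 + 2 + 2 = 30

Answer: 30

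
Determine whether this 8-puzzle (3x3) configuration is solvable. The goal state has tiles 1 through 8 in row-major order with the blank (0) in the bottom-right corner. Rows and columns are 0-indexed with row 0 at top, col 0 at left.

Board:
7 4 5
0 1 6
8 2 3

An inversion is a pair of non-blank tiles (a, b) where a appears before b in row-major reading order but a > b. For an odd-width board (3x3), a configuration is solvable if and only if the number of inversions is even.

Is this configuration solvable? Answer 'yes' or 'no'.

Answer: yes

Derivation:
Inversions (pairs i<j in row-major order where tile[i] > tile[j] > 0): 16
16 is even, so the puzzle is solvable.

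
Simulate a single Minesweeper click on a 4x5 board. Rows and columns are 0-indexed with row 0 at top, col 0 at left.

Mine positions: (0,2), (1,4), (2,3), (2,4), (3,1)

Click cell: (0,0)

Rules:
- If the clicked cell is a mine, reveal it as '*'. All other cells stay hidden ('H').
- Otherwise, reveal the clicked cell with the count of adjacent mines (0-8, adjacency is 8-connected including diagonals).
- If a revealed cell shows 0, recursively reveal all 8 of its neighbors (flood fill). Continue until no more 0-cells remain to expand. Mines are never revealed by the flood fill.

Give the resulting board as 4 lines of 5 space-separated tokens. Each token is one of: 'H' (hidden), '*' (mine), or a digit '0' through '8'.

0 1 H H H
0 1 H H H
1 1 H H H
H H H H H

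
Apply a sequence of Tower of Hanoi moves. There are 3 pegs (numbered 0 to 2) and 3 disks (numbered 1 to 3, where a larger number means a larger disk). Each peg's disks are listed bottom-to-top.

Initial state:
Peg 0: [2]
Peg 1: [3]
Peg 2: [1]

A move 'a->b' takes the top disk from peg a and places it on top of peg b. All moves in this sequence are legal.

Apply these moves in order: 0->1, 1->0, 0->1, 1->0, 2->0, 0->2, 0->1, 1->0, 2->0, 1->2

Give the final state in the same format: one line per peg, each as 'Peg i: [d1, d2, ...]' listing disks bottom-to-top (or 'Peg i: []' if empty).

After move 1 (0->1):
Peg 0: []
Peg 1: [3, 2]
Peg 2: [1]

After move 2 (1->0):
Peg 0: [2]
Peg 1: [3]
Peg 2: [1]

After move 3 (0->1):
Peg 0: []
Peg 1: [3, 2]
Peg 2: [1]

After move 4 (1->0):
Peg 0: [2]
Peg 1: [3]
Peg 2: [1]

After move 5 (2->0):
Peg 0: [2, 1]
Peg 1: [3]
Peg 2: []

After move 6 (0->2):
Peg 0: [2]
Peg 1: [3]
Peg 2: [1]

After move 7 (0->1):
Peg 0: []
Peg 1: [3, 2]
Peg 2: [1]

After move 8 (1->0):
Peg 0: [2]
Peg 1: [3]
Peg 2: [1]

After move 9 (2->0):
Peg 0: [2, 1]
Peg 1: [3]
Peg 2: []

After move 10 (1->2):
Peg 0: [2, 1]
Peg 1: []
Peg 2: [3]

Answer: Peg 0: [2, 1]
Peg 1: []
Peg 2: [3]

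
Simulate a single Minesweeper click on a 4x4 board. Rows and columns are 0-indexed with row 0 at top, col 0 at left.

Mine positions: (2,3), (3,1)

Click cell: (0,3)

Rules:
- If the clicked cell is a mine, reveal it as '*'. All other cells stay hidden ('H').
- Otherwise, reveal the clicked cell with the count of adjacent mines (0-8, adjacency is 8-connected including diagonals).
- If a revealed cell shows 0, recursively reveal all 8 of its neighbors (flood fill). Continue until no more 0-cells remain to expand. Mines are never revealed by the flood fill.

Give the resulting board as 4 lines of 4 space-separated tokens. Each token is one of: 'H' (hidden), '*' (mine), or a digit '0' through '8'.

0 0 0 0
0 0 1 1
1 1 2 H
H H H H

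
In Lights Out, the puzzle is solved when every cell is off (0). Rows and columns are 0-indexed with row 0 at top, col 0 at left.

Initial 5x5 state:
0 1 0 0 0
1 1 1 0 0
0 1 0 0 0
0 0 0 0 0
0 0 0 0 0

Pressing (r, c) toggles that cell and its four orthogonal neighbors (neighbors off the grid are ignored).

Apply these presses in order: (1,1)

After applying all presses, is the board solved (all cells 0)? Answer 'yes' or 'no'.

Answer: yes

Derivation:
After press 1 at (1,1):
0 0 0 0 0
0 0 0 0 0
0 0 0 0 0
0 0 0 0 0
0 0 0 0 0

Lights still on: 0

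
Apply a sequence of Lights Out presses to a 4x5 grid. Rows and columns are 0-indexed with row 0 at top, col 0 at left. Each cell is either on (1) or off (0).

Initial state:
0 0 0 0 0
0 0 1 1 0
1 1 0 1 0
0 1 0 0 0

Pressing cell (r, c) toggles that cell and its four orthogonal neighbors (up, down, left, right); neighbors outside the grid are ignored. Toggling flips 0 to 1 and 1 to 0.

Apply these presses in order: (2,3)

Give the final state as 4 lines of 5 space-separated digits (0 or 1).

Answer: 0 0 0 0 0
0 0 1 0 0
1 1 1 0 1
0 1 0 1 0

Derivation:
After press 1 at (2,3):
0 0 0 0 0
0 0 1 0 0
1 1 1 0 1
0 1 0 1 0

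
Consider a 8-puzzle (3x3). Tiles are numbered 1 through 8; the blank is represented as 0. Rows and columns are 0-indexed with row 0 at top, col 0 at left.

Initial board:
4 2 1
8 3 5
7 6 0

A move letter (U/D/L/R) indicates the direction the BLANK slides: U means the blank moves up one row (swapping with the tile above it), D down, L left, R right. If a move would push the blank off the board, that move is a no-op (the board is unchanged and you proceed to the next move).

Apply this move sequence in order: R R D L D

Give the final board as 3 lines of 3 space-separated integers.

Answer: 4 2 1
8 3 5
7 0 6

Derivation:
After move 1 (R):
4 2 1
8 3 5
7 6 0

After move 2 (R):
4 2 1
8 3 5
7 6 0

After move 3 (D):
4 2 1
8 3 5
7 6 0

After move 4 (L):
4 2 1
8 3 5
7 0 6

After move 5 (D):
4 2 1
8 3 5
7 0 6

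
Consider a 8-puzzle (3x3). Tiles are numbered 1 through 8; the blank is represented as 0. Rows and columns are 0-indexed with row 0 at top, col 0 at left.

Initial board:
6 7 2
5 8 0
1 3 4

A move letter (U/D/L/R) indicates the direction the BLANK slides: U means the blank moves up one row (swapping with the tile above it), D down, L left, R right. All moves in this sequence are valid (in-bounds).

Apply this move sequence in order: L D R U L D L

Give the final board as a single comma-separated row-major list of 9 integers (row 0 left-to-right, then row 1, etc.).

Answer: 6, 7, 2, 5, 4, 3, 0, 1, 8

Derivation:
After move 1 (L):
6 7 2
5 0 8
1 3 4

After move 2 (D):
6 7 2
5 3 8
1 0 4

After move 3 (R):
6 7 2
5 3 8
1 4 0

After move 4 (U):
6 7 2
5 3 0
1 4 8

After move 5 (L):
6 7 2
5 0 3
1 4 8

After move 6 (D):
6 7 2
5 4 3
1 0 8

After move 7 (L):
6 7 2
5 4 3
0 1 8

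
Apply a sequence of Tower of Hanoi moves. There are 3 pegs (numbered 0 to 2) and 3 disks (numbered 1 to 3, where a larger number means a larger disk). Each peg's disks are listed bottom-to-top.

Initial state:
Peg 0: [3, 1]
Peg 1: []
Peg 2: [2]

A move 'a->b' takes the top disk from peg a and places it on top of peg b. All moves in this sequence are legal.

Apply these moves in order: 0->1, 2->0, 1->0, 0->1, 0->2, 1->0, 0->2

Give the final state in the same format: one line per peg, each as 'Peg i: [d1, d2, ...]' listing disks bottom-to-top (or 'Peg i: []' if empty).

Answer: Peg 0: [3]
Peg 1: []
Peg 2: [2, 1]

Derivation:
After move 1 (0->1):
Peg 0: [3]
Peg 1: [1]
Peg 2: [2]

After move 2 (2->0):
Peg 0: [3, 2]
Peg 1: [1]
Peg 2: []

After move 3 (1->0):
Peg 0: [3, 2, 1]
Peg 1: []
Peg 2: []

After move 4 (0->1):
Peg 0: [3, 2]
Peg 1: [1]
Peg 2: []

After move 5 (0->2):
Peg 0: [3]
Peg 1: [1]
Peg 2: [2]

After move 6 (1->0):
Peg 0: [3, 1]
Peg 1: []
Peg 2: [2]

After move 7 (0->2):
Peg 0: [3]
Peg 1: []
Peg 2: [2, 1]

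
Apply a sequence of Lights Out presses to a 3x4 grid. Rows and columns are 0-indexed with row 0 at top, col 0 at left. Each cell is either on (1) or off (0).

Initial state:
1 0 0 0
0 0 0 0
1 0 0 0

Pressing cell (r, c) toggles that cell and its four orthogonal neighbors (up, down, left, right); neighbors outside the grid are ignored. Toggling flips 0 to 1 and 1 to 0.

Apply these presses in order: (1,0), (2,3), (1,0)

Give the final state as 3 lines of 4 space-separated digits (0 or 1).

After press 1 at (1,0):
0 0 0 0
1 1 0 0
0 0 0 0

After press 2 at (2,3):
0 0 0 0
1 1 0 1
0 0 1 1

After press 3 at (1,0):
1 0 0 0
0 0 0 1
1 0 1 1

Answer: 1 0 0 0
0 0 0 1
1 0 1 1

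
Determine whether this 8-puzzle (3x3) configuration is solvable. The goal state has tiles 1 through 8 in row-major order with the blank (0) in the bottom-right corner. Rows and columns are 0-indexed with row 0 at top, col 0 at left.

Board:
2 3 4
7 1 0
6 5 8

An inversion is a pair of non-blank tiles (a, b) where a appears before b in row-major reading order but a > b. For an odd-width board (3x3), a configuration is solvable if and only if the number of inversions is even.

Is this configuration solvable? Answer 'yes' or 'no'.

Answer: no

Derivation:
Inversions (pairs i<j in row-major order where tile[i] > tile[j] > 0): 7
7 is odd, so the puzzle is not solvable.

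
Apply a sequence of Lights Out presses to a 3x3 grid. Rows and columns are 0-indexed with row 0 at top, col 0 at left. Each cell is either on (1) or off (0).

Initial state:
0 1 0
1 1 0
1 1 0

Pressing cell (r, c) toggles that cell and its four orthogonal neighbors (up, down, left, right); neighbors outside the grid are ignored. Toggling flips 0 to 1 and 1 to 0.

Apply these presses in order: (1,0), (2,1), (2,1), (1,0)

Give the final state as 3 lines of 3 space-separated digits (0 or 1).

After press 1 at (1,0):
1 1 0
0 0 0
0 1 0

After press 2 at (2,1):
1 1 0
0 1 0
1 0 1

After press 3 at (2,1):
1 1 0
0 0 0
0 1 0

After press 4 at (1,0):
0 1 0
1 1 0
1 1 0

Answer: 0 1 0
1 1 0
1 1 0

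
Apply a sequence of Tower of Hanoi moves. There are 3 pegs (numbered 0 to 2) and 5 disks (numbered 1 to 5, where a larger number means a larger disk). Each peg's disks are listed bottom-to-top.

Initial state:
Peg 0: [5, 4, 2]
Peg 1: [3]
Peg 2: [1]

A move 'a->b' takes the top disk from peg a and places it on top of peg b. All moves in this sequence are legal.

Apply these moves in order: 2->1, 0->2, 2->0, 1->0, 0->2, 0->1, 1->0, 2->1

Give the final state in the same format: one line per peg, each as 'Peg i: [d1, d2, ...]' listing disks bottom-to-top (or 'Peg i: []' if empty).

After move 1 (2->1):
Peg 0: [5, 4, 2]
Peg 1: [3, 1]
Peg 2: []

After move 2 (0->2):
Peg 0: [5, 4]
Peg 1: [3, 1]
Peg 2: [2]

After move 3 (2->0):
Peg 0: [5, 4, 2]
Peg 1: [3, 1]
Peg 2: []

After move 4 (1->0):
Peg 0: [5, 4, 2, 1]
Peg 1: [3]
Peg 2: []

After move 5 (0->2):
Peg 0: [5, 4, 2]
Peg 1: [3]
Peg 2: [1]

After move 6 (0->1):
Peg 0: [5, 4]
Peg 1: [3, 2]
Peg 2: [1]

After move 7 (1->0):
Peg 0: [5, 4, 2]
Peg 1: [3]
Peg 2: [1]

After move 8 (2->1):
Peg 0: [5, 4, 2]
Peg 1: [3, 1]
Peg 2: []

Answer: Peg 0: [5, 4, 2]
Peg 1: [3, 1]
Peg 2: []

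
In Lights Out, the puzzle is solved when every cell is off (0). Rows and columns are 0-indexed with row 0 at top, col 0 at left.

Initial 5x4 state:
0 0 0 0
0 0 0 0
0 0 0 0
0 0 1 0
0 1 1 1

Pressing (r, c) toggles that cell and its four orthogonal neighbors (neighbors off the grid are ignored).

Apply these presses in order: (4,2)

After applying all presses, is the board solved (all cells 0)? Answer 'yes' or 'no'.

After press 1 at (4,2):
0 0 0 0
0 0 0 0
0 0 0 0
0 0 0 0
0 0 0 0

Lights still on: 0

Answer: yes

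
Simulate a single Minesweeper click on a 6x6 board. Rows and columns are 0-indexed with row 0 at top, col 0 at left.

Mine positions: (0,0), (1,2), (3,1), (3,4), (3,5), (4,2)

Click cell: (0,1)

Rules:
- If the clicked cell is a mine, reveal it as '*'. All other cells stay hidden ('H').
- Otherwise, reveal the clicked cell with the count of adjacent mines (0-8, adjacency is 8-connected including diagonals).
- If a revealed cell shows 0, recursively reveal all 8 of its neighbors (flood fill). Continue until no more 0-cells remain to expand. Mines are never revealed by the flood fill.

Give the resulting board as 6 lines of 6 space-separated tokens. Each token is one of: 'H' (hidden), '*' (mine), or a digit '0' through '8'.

H 2 H H H H
H H H H H H
H H H H H H
H H H H H H
H H H H H H
H H H H H H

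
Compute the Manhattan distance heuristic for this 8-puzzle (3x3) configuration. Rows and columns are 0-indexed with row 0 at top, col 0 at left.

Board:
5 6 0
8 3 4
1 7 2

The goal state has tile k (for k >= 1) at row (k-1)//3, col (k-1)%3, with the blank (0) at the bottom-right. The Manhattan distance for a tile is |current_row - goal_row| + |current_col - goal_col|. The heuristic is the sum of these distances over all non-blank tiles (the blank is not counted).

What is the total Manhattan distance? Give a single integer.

Tile 5: (0,0)->(1,1) = 2
Tile 6: (0,1)->(1,2) = 2
Tile 8: (1,0)->(2,1) = 2
Tile 3: (1,1)->(0,2) = 2
Tile 4: (1,2)->(1,0) = 2
Tile 1: (2,0)->(0,0) = 2
Tile 7: (2,1)->(2,0) = 1
Tile 2: (2,2)->(0,1) = 3
Sum: 2 + 2 + 2 + 2 + 2 + 2 + 1 + 3 = 16

Answer: 16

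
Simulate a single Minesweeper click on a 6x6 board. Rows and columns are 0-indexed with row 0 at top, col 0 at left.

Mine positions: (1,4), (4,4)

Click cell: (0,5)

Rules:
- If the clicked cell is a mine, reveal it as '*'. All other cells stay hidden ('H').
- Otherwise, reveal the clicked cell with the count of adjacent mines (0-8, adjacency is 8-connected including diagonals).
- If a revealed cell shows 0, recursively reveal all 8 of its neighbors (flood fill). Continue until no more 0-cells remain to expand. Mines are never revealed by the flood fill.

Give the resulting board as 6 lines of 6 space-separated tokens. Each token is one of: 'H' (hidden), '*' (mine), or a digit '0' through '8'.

H H H H H 1
H H H H H H
H H H H H H
H H H H H H
H H H H H H
H H H H H H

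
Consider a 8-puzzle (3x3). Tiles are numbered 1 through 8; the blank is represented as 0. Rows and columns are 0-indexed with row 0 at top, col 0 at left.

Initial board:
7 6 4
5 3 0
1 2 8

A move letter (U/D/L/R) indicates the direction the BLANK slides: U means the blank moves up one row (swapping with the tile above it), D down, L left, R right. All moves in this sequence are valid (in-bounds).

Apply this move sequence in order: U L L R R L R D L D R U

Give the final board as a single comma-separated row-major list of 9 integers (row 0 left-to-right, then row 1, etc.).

After move 1 (U):
7 6 0
5 3 4
1 2 8

After move 2 (L):
7 0 6
5 3 4
1 2 8

After move 3 (L):
0 7 6
5 3 4
1 2 8

After move 4 (R):
7 0 6
5 3 4
1 2 8

After move 5 (R):
7 6 0
5 3 4
1 2 8

After move 6 (L):
7 0 6
5 3 4
1 2 8

After move 7 (R):
7 6 0
5 3 4
1 2 8

After move 8 (D):
7 6 4
5 3 0
1 2 8

After move 9 (L):
7 6 4
5 0 3
1 2 8

After move 10 (D):
7 6 4
5 2 3
1 0 8

After move 11 (R):
7 6 4
5 2 3
1 8 0

After move 12 (U):
7 6 4
5 2 0
1 8 3

Answer: 7, 6, 4, 5, 2, 0, 1, 8, 3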